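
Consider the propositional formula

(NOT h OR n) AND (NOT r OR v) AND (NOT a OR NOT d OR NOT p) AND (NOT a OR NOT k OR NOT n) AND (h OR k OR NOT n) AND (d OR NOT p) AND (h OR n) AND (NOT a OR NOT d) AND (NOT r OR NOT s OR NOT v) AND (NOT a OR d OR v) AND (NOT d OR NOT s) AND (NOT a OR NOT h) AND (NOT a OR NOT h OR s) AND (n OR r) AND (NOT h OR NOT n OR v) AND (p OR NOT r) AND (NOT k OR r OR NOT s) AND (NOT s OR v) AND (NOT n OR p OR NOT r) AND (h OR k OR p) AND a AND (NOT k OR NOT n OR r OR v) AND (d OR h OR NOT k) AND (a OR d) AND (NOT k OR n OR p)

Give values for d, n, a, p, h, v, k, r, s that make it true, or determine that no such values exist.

UNSATISFIABLE

Case n = True:
  (a) forces a = True.
  (NOT a OR NOT k OR NOT n) forces k = False.
  (h OR k OR NOT n) forces h = True.
  Clause (NOT a OR NOT h) is falsified — contradiction.
Case n = False:
  (NOT h OR n) forces h = False.
  Clause (h OR n) is falsified — contradiction.
Both cases fail, so the formula is unsatisfiable.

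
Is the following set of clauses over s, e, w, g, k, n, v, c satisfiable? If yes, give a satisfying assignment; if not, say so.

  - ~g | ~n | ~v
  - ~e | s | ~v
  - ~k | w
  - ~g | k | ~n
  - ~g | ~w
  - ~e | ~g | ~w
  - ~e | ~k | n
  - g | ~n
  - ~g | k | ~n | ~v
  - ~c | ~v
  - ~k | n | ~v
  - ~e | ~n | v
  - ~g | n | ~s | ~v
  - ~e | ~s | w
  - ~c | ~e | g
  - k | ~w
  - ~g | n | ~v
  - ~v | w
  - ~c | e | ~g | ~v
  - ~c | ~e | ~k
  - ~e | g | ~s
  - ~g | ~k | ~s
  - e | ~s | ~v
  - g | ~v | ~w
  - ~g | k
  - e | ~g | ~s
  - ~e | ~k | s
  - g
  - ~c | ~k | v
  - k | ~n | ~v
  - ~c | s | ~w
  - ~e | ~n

No satisfying assignment exists.

Case g = True:
  (~g | ~w) forces w = False.
  (~k | w) forces k = False.
  Clause (~g | k) is falsified — contradiction.
Case g = False:
  Clause (g) is falsified — contradiction.
Both cases fail, so the formula is unsatisfiable.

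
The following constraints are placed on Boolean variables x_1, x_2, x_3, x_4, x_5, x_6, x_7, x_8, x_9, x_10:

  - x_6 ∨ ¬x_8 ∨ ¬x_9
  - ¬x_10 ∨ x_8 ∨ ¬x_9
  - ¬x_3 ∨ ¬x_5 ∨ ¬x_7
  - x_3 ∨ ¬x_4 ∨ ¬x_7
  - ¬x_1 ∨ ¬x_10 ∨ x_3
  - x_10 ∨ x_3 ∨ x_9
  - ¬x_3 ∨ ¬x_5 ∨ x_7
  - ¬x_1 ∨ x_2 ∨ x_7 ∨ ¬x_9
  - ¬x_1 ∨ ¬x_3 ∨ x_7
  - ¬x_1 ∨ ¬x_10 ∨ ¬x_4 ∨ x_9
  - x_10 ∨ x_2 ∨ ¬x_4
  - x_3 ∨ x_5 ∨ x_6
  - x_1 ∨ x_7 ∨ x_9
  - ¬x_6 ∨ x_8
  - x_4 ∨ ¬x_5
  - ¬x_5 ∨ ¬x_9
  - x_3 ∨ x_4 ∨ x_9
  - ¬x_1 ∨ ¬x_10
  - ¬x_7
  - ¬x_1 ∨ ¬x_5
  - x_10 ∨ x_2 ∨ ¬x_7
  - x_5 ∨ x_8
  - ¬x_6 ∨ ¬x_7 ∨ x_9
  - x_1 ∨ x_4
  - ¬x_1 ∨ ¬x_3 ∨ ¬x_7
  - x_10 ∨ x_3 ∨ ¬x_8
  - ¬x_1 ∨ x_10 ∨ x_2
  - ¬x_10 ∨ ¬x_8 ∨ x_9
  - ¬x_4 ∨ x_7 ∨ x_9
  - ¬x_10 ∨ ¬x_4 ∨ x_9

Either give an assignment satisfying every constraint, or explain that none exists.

Unit clause (¬x_7) forces x_7 = False.
Set x_1 = False.
  then (x_1 ∨ x_7 ∨ x_9) forces x_9 = True.
  then (¬x_5 ∨ ¬x_9) forces x_5 = False.
  then (x_5 ∨ x_8) forces x_8 = True.
  then (x_1 ∨ x_4) forces x_4 = True.
  then (x_6 ∨ ¬x_8 ∨ ¬x_9) forces x_6 = True.
Set x_2 = True.
Set x_3 = True.
Set x_10 = False.
All clauses satisfied.

x_1 = False, x_2 = True, x_3 = True, x_4 = True, x_5 = False, x_6 = True, x_7 = False, x_8 = True, x_9 = True, x_10 = False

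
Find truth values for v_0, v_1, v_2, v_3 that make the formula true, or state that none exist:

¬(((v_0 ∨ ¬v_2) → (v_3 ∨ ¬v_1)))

v_0 = True, v_1 = True, v_2 = True, v_3 = False

  ¬(((v_0 ∨ ¬v_2) → (v_3 ∨ ¬v_1))) = True
    (v_0 ∨ ¬v_2) → (v_3 ∨ ¬v_1) = False
      v_0 ∨ ¬v_2 = True
        ¬v_2 = False
      v_3 ∨ ¬v_1 = False
        ¬v_1 = False
The formula evaluates to True.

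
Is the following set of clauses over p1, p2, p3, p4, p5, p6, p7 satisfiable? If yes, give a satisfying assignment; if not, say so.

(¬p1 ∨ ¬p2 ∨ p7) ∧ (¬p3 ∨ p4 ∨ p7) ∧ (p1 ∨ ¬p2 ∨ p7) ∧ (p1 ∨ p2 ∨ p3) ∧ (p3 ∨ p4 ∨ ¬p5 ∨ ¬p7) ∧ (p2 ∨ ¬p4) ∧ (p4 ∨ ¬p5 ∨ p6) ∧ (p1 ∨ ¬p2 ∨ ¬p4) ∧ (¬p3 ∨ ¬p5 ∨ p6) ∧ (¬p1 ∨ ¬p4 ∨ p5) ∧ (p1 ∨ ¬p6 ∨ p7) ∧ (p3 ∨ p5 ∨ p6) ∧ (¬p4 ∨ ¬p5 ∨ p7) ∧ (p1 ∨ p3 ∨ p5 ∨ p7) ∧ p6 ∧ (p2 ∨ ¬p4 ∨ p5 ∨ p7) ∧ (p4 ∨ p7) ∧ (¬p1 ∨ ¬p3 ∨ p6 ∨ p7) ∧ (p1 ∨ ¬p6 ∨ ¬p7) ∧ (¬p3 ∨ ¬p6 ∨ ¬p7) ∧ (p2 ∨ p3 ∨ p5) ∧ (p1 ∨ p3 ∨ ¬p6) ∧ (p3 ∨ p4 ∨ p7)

p1 = True, p2 = True, p3 = False, p4 = True, p5 = True, p6 = True, p7 = True

Unit clause (p6) forces p6 = True.
Try p1 = False:
  (p1 ∨ ¬p6 ∨ p7) forces p7 = True.
  clause (p1 ∨ ¬p6 ∨ ¬p7) is falsified — backtrack.
So p1 = True.
Try p2 = False:
  (p2 ∨ ¬p4) forces p4 = False.
  (p4 ∨ p7) forces p7 = True.
  (¬p3 ∨ ¬p6 ∨ ¬p7) forces p3 = False.
  (p3 ∨ p4 ∨ ¬p5 ∨ ¬p7) forces p5 = False.
  clause (p2 ∨ p3 ∨ p5) is falsified — backtrack.
So p2 = True.
  then (¬p1 ∨ ¬p2 ∨ p7) forces p7 = True.
  then (¬p3 ∨ ¬p6 ∨ ¬p7) forces p3 = False.
Set p4 = True.
  then (¬p1 ∨ ¬p4 ∨ p5) forces p5 = True.
All clauses satisfied.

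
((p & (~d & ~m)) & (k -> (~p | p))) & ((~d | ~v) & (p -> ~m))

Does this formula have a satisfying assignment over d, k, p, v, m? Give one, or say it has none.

d=F, k=T, p=T, v=T, m=F

  (p & (~d & ~m)) & (k -> (~p | p)) = True
    p & (~d & ~m) = True
      ~d & ~m = True
        ~d = True
        ~m = True
    k -> (~p | p) = True
      ~p | p = True
        ~p = False
  (~d | ~v) & (p -> ~m) = True
    ~d | ~v = True
      ~d = True
      ~v = False
    p -> ~m = True
      ~m = True
Both conjuncts True, so the formula holds.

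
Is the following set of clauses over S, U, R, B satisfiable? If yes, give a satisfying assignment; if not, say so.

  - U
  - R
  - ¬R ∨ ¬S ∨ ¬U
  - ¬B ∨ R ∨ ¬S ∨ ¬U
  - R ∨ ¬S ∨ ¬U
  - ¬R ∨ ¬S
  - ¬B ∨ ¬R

Unit clause (U) forces U = True.
Unit clause (R) forces R = True.
In (¬R ∨ ¬S ∨ ¬U) only ¬S is left, so S = False.
In (¬B ∨ ¬R) only ¬B is left, so B = False.
All clauses satisfied.

S = False, U = True, R = True, B = False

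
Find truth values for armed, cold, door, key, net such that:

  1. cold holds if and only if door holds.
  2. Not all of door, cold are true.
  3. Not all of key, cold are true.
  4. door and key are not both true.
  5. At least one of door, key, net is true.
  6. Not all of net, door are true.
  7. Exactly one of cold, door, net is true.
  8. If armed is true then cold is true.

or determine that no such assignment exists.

armed=F, cold=F, door=F, key=T, net=T

  (1) cold=F, door=F — same ✓
  (2) {door, cold}: 0/2 true — not all ✓
  (3) {key, cold}: 1/2 true — not all ✓
  (4) door=F, key=T — not both ✓
  (5) {door, key, net}: 2 true — at least one ✓
  (6) {net, door}: 1/2 true — not all ✓
  (7) {cold, door, net}: 1 true — exactly one ✓
  (8) armed=F ⇒ cold: vacuous ✓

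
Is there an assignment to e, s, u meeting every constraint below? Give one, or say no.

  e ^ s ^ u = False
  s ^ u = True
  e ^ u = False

e=T, s=F, u=T

e ^ s ^ u = T ^ F ^ T = False ✓
s ^ u = F ^ T = True ✓
e ^ u = T ^ T = False ✓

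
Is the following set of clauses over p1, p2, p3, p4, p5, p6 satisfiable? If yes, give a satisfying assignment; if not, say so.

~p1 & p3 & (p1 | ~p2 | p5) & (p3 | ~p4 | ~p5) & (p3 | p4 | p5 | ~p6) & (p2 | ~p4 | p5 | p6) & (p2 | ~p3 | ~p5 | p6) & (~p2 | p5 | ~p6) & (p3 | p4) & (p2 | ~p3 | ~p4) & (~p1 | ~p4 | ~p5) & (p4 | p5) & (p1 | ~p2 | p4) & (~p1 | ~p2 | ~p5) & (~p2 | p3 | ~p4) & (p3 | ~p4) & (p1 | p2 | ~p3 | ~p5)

Unit clause (~p1) forces p1 = False.
Unit clause (p3) forces p3 = True.
Set p2 = True.
  then (p1 | ~p2 | p5) forces p5 = True.
  then (p1 | ~p2 | p4) forces p4 = True.
Set p6 = True.
All clauses satisfied.

p1: False; p2: True; p3: True; p4: True; p5: True; p6: True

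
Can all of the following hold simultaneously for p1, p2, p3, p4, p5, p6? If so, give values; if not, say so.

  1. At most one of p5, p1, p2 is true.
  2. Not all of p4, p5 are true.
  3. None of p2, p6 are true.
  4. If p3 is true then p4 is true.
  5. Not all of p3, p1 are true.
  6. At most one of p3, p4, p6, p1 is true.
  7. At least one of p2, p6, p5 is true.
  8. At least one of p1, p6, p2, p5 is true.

p1 = False, p2 = False, p3 = False, p4 = False, p5 = True, p6 = False

  (1) {p5, p1, p2}: 1 true — at most one ✓
  (2) {p4, p5}: 1/2 true — not all ✓
  (3) {p2, p6}: 0 true — none ✓
  (4) p3=F ⇒ p4: vacuous ✓
  (5) {p3, p1}: 0/2 true — not all ✓
  (6) {p3, p4, p6, p1}: 0 true — at most one ✓
  (7) {p2, p6, p5}: 1 true — at least one ✓
  (8) {p1, p6, p2, p5}: 1 true — at least one ✓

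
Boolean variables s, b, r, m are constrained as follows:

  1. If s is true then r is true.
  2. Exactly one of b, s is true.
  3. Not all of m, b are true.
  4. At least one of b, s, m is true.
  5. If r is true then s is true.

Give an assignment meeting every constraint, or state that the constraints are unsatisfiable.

s = True; b = False; r = True; m = True

  (1) s=T ⇒ r: T ✓
  (2) {b, s}: 1 true — exactly one ✓
  (3) {m, b}: 1/2 true — not all ✓
  (4) {b, s, m}: 2 true — at least one ✓
  (5) r=T ⇒ s: T ✓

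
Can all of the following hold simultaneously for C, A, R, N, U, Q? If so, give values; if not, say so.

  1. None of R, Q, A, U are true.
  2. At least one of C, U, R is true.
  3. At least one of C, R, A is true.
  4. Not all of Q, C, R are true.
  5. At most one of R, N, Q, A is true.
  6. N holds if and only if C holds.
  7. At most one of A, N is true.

C = True, A = False, R = False, N = True, U = False, Q = False

  (1) {R, Q, A, U}: 0 true — none ✓
  (2) {C, U, R}: 1 true — at least one ✓
  (3) {C, R, A}: 1 true — at least one ✓
  (4) {Q, C, R}: 1/3 true — not all ✓
  (5) {R, N, Q, A}: 1 true — at most one ✓
  (6) N=T, C=T — same ✓
  (7) {A, N}: 1 true — at most one ✓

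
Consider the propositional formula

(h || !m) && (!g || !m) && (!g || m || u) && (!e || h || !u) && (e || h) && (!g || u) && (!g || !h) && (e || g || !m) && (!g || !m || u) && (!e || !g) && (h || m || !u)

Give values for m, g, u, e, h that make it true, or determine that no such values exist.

Set m = True.
  then (h || !m) forces h = True.
  then (!g || !m) forces g = False.
  then (e || g || !m) forces e = True.
Set u = False.
All clauses satisfied.

m = True, g = False, u = False, e = True, h = True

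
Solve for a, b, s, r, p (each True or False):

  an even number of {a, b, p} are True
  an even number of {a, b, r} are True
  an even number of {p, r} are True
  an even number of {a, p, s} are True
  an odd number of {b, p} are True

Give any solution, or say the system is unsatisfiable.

a = True, b = False, s = False, r = True, p = True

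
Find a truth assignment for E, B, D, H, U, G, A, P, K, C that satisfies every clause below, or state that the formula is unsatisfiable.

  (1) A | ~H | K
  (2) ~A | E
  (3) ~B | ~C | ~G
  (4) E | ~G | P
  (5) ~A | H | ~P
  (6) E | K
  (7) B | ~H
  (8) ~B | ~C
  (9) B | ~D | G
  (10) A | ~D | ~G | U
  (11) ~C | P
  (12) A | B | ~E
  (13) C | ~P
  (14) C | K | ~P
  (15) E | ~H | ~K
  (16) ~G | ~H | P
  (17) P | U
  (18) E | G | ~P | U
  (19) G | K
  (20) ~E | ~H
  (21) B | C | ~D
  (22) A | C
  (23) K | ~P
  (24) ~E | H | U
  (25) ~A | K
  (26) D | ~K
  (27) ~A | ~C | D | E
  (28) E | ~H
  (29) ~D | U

E: False, B: False, D: True, H: False, U: True, G: True, A: False, P: True, K: True, C: True

Set E = False.
  then (~A | E) forces A = False.
  then (E | K) forces K = True.
  then (E | ~H | ~K) forces H = False.
  then (A | C) forces C = True.
  then (D | ~K) forces D = True.
  then (~D | U) forces U = True.
  then (~B | ~C) forces B = False.
  then (B | ~D | G) forces G = True.
  then (~C | P) forces P = True.
All clauses satisfied.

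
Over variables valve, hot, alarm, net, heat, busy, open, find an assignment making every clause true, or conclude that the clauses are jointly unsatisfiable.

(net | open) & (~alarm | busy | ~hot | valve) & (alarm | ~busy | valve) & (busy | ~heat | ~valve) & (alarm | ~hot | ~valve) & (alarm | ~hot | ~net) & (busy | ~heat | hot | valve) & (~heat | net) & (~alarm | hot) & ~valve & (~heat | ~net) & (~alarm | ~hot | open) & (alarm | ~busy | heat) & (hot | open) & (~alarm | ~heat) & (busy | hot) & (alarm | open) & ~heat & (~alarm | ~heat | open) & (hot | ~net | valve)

Unit clause (~valve) forces valve = False.
Unit clause (~heat) forces heat = False.
Try hot = False:
  (~alarm | hot) forces alarm = False.
  (alarm | ~busy | valve) forces busy = False.
  clause (busy | hot) is falsified — backtrack.
So hot = True.
Set alarm = True.
  then (~alarm | busy | ~hot | valve) forces busy = True.
  then (~alarm | ~hot | open) forces open = True.
Set net = True.
All clauses satisfied.

valve = False, hot = True, alarm = True, net = True, heat = False, busy = True, open = True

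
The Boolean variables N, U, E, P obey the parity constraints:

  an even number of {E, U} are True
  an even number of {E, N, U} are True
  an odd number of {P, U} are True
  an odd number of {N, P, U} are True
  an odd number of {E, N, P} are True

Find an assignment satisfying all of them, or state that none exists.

N = False; U = True; E = True; P = False

{E, U}: 2 true → even ✓
{E, N, U}: 2 true → even ✓
{P, U}: 1 true → odd ✓
{N, P, U}: 1 true → odd ✓
{E, N, P}: 1 true → odd ✓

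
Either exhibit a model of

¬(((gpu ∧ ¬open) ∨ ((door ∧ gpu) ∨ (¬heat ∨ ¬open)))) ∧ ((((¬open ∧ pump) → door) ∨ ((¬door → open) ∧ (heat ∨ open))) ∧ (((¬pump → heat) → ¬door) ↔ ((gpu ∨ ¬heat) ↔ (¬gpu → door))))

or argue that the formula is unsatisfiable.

door: False; open: True; gpu: True; heat: True; pump: False

  ¬(((gpu ∧ ¬open) ∨ ((door ∧ gpu) ∨ (¬heat ∨ ¬open)))) = True
    (gpu ∧ ¬open) ∨ ((door ∧ gpu) ∨ (¬heat ∨ ¬open)) = False
      gpu ∧ ¬open = False
        ¬open = False
      (door ∧ gpu) ∨ (¬heat ∨ ¬open) = False
        door ∧ gpu = False
        ¬heat ∨ ¬open = False
          ¬heat = False
          ¬open = False
  (((¬open ∧ pump) → door) ∨ ((¬door → open) ∧ (heat ∨ open))) ∧ (((¬pump → heat) → ¬door) ↔ ((gpu ∨ ¬heat) ↔ (¬gpu → door))) = True
    ((¬open ∧ pump) → door) ∨ ((¬door → open) ∧ (heat ∨ open)) = True
      (¬open ∧ pump) → door = True
        ¬open ∧ pump = False
          ¬open = False
      (¬door → open) ∧ (heat ∨ open) = True
        ¬door → open = True
          ¬door = True
        heat ∨ open = True
    ((¬pump → heat) → ¬door) ↔ ((gpu ∨ ¬heat) ↔ (¬gpu → door)) = True
      (¬pump → heat) → ¬door = True
        ¬pump → heat = True
          ¬pump = True
        ¬door = True
      (gpu ∨ ¬heat) ↔ (¬gpu → door) = True
        gpu ∨ ¬heat = True
          ¬heat = False
        ¬gpu → door = True
          ¬gpu = False
Both conjuncts True, so the formula holds.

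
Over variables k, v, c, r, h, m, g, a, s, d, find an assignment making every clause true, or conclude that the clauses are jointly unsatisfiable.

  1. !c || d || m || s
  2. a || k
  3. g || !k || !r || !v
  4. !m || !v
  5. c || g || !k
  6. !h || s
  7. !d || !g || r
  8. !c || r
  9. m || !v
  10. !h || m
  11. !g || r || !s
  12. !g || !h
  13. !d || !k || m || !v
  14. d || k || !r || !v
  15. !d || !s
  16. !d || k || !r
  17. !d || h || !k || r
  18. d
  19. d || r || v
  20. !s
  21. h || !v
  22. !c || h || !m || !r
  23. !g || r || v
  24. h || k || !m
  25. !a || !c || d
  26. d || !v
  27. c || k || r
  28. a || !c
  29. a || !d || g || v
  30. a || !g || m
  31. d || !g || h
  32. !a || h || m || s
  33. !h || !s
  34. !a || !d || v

k: True; v: False; c: False; r: True; h: False; m: True; g: True; a: False; s: False; d: True

Unit clause (d) forces d = True.
Unit clause (!s) forces s = False.
In (!h || s) only !h is left, so h = False.
In (h || !v) only !v is left, so v = False.
In (!a || !d || v) only !a is left, so a = False.
In (a || k) only k is left, so k = True.
In (!d || h || !k || r) only r is left, so r = True.
In (a || !c) only !c is left, so c = False.
In (a || !d || g || v) only g is left, so g = True.
In (a || !g || m) only m is left, so m = True.
All clauses satisfied.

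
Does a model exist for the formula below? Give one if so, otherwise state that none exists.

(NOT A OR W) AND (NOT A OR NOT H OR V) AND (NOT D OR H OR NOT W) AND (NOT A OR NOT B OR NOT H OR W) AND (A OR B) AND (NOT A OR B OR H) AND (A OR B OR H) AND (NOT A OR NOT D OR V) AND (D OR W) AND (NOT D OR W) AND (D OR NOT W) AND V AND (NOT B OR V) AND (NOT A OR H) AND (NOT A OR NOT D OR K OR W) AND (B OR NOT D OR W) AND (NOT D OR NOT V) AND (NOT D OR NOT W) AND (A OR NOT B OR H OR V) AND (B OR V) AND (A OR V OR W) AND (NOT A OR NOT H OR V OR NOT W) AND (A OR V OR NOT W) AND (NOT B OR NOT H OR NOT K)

UNSATISFIABLE

Case V = True:
  (NOT D OR NOT V) forces D = False.
  (D OR W) forces W = True.
  Clause (D OR NOT W) is falsified — contradiction.
Case V = False:
  Clause (V) is falsified — contradiction.
Both cases fail, so the formula is unsatisfiable.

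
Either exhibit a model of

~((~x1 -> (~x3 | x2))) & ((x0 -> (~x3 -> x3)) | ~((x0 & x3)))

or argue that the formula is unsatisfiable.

x0=T, x1=F, x2=F, x3=T

  ~((~x1 -> (~x3 | x2))) = True
    ~x1 -> (~x3 | x2) = False
      ~x1 = True
      ~x3 | x2 = False
        ~x3 = False
  (x0 -> (~x3 -> x3)) | ~((x0 & x3)) = True
    x0 -> (~x3 -> x3) = True
      ~x3 -> x3 = True
        ~x3 = False
    ~((x0 & x3)) = False
      x0 & x3 = True
Both conjuncts True, so the formula holds.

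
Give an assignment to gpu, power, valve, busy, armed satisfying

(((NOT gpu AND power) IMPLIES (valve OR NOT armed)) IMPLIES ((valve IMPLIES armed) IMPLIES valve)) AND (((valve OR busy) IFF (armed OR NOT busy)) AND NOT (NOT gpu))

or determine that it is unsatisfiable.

gpu = True, power = False, valve = True, busy = False, armed = True

  ((NOT gpu AND power) IMPLIES (valve OR NOT armed)) IMPLIES ((valve IMPLIES armed) IMPLIES valve) = True
    (NOT gpu AND power) IMPLIES (valve OR NOT armed) = True
      NOT gpu AND power = False
        NOT gpu = False
      valve OR NOT armed = True
        NOT armed = False
    (valve IMPLIES armed) IMPLIES valve = True
      valve IMPLIES armed = True
  ((valve OR busy) IFF (armed OR NOT busy)) AND NOT (NOT gpu) = True
    (valve OR busy) IFF (armed OR NOT busy) = True
      valve OR busy = True
      armed OR NOT busy = True
        NOT busy = True
    NOT (NOT gpu) = True
      NOT gpu = False
Both conjuncts True, so the formula holds.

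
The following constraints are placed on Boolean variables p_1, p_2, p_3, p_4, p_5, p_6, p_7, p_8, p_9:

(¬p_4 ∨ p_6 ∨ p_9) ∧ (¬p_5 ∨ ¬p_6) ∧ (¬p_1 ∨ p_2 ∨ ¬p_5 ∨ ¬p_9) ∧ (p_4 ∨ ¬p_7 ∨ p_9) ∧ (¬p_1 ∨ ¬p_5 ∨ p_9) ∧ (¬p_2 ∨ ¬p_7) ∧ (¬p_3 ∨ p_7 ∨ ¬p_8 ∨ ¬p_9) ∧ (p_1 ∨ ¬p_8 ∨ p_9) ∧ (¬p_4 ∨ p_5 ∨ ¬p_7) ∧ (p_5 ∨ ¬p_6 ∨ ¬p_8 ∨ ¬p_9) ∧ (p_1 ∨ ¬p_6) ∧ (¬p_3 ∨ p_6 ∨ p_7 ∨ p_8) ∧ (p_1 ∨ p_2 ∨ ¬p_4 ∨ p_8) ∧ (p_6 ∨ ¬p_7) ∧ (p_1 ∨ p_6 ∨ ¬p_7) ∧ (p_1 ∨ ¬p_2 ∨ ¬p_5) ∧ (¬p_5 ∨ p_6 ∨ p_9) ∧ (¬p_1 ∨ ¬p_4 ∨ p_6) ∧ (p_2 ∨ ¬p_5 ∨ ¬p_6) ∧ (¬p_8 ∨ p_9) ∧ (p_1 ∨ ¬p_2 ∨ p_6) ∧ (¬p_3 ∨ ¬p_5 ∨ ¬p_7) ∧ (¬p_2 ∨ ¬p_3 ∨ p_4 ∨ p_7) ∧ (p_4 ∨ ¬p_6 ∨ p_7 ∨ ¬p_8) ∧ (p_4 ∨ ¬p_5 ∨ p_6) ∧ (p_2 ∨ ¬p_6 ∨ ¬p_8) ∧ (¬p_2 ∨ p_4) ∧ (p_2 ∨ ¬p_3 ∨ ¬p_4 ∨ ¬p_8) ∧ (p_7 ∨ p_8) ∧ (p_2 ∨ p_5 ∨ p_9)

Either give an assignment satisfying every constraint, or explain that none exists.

p_1: True; p_2: False; p_3: False; p_4: False; p_5: False; p_6: False; p_7: False; p_8: True; p_9: True

Set p_1 = True.
Set p_2 = False.
Set p_3 = False.
Try p_4 = True:
  (¬p_1 ∨ ¬p_4 ∨ p_6) forces p_6 = True.
  (¬p_5 ∨ ¬p_6) forces p_5 = False.
  (¬p_4 ∨ p_5 ∨ ¬p_7) forces p_7 = False.
  (p_2 ∨ ¬p_6 ∨ ¬p_8) forces p_8 = False.
  clause (p_7 ∨ p_8) is falsified — backtrack.
So p_4 = False.
Set p_5 = False.
  then (p_2 ∨ p_5 ∨ p_9) forces p_9 = True.
Set p_6 = False.
  then (p_6 ∨ ¬p_7) forces p_7 = False.
  then (p_7 ∨ p_8) forces p_8 = True.
All clauses satisfied.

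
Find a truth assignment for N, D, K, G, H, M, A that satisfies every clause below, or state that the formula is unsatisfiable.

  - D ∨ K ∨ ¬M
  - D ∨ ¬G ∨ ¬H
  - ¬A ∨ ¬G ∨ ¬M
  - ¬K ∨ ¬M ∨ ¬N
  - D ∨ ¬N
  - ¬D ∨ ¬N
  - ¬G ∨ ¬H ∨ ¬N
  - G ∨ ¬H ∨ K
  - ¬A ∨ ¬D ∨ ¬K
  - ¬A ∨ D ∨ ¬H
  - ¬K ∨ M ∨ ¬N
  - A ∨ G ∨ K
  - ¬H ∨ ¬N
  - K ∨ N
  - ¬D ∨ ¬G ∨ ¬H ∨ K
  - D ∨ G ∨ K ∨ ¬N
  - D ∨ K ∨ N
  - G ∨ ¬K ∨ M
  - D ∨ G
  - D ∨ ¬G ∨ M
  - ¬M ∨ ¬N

Try N = True:
  (D ∨ ¬N) forces D = True.
  clause (¬D ∨ ¬N) is falsified — backtrack.
So N = False.
  then (K ∨ N) forces K = True.
Set D = True.
  then (¬A ∨ ¬D ∨ ¬K) forces A = False.
Set G = False.
  then (G ∨ ¬K ∨ M) forces M = True.
Set H = True.
All clauses satisfied.

N: False; D: True; K: True; G: False; H: True; M: True; A: False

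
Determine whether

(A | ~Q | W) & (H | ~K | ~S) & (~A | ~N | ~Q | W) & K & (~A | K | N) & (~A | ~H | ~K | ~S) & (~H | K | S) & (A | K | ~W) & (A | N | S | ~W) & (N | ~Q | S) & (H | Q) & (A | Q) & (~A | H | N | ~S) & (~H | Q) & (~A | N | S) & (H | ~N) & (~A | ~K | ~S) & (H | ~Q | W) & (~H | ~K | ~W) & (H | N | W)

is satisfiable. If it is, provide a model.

UNSATISFIABLE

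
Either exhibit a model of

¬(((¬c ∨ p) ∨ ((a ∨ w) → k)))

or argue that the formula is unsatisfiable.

a=F, w=T, c=T, k=F, p=F

  ¬(((¬c ∨ p) ∨ ((a ∨ w) → k))) = True
    (¬c ∨ p) ∨ ((a ∨ w) → k) = False
      ¬c ∨ p = False
        ¬c = False
      (a ∨ w) → k = False
        a ∨ w = True
The formula evaluates to True.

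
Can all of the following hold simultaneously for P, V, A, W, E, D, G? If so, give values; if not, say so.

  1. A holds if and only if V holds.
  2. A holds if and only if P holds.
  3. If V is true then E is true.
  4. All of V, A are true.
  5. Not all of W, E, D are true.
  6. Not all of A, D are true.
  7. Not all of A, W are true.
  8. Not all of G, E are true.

P=T, V=T, A=T, W=F, E=T, D=F, G=F

  (1) A=T, V=T — same ✓
  (2) A=T, P=T — same ✓
  (3) V=T ⇒ E: T ✓
  (4) {V, A}: all 2 true ✓
  (5) {W, E, D}: 1/3 true — not all ✓
  (6) {A, D}: 1/2 true — not all ✓
  (7) {A, W}: 1/2 true — not all ✓
  (8) {G, E}: 1/2 true — not all ✓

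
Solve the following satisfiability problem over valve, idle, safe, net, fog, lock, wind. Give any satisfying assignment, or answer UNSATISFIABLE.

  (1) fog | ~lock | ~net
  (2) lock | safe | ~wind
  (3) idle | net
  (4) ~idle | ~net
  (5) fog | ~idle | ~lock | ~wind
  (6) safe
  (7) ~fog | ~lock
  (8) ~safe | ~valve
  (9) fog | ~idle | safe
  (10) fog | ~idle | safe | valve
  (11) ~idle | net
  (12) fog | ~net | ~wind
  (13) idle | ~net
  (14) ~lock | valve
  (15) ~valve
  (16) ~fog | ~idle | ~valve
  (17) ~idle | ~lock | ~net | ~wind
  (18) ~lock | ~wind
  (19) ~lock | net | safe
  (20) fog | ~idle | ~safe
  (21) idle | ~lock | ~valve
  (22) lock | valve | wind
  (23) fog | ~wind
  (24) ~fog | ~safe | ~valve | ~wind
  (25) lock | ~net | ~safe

Unsatisfiable

Case idle = True:
  (~idle | ~net) forces net = False.
  Clause (~idle | net) is falsified — contradiction.
Case idle = False:
  (idle | net) forces net = True.
  Clause (idle | ~net) is falsified — contradiction.
Both cases fail, so the formula is unsatisfiable.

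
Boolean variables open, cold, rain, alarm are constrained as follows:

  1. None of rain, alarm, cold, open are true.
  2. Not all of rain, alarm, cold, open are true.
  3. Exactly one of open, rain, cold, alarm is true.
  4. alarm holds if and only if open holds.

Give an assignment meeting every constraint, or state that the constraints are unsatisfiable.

UNSATISFIABLE

Case alarm = True:
  Constraint (1) is violated (alarm=T) — contradiction.
Case alarm = False:
  (1) forces rain = False.
  (1) forces cold = False.
  (1) forces open = False.
  Constraint (3) is violated (open=F, rain=F, cold=F, alarm=F) — contradiction.
Both cases fail — unsatisfiable.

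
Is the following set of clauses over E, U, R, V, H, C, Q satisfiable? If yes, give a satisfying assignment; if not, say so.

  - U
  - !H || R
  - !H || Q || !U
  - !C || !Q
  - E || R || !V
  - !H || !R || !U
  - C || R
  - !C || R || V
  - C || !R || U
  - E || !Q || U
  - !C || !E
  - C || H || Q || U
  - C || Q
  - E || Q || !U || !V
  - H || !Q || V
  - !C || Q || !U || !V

Unit clause (U) forces U = True.
Set E = False.
Try R = False:
  (!H || R) forces H = False.
  (E || R || !V) forces V = False.
  (C || R) forces C = True.
  clause (!C || R || V) is falsified — backtrack.
So R = True.
  then (!H || !R || !U) forces H = False.
Set V = True.
  then (E || Q || !U || !V) forces Q = True.
  then (!C || !Q) forces C = False.
All clauses satisfied.

E = False, U = True, R = True, V = True, H = False, C = False, Q = True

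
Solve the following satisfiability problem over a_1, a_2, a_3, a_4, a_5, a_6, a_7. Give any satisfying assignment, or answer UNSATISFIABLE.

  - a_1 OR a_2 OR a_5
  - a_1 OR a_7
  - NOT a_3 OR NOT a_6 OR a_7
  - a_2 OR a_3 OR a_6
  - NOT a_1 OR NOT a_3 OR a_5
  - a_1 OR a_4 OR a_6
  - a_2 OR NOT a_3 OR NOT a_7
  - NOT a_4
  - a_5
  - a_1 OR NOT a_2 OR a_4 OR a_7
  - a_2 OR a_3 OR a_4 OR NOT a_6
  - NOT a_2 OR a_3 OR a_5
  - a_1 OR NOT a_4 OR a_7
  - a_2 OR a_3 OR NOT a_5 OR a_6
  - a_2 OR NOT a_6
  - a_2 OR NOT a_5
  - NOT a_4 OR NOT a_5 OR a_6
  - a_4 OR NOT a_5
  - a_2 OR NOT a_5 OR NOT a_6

Case a_4 = True:
  Clause (NOT a_4) is falsified — contradiction.
Case a_4 = False:
  (a_5) forces a_5 = True.
  Clause (a_4 OR NOT a_5) is falsified — contradiction.
Both cases fail, so the formula is unsatisfiable.

No satisfying assignment exists.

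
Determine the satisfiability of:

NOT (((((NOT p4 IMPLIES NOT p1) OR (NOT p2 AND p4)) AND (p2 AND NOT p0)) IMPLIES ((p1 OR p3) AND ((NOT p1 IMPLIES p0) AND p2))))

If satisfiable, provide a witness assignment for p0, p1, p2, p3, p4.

p0=F; p1=F; p2=T; p3=T; p4=T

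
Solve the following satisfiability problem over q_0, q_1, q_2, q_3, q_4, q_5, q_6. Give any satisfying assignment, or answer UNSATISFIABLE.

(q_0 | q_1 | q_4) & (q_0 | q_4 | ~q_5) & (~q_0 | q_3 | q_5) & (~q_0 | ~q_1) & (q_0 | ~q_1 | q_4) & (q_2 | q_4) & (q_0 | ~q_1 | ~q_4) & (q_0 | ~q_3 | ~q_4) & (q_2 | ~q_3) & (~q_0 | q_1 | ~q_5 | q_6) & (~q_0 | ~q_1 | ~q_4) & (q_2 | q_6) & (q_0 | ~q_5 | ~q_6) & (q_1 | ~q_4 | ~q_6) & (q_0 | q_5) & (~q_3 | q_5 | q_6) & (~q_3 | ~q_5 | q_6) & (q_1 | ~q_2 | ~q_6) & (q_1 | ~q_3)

q_0 = False, q_1 = False, q_2 = True, q_3 = False, q_4 = True, q_5 = True, q_6 = False

Set q_0 = False.
  then (q_0 | q_5) forces q_5 = True.
  then (q_0 | q_4 | ~q_5) forces q_4 = True.
  then (q_0 | ~q_1 | ~q_4) forces q_1 = False.
  then (q_0 | ~q_3 | ~q_4) forces q_3 = False.
  then (q_0 | ~q_5 | ~q_6) forces q_6 = False.
  then (q_2 | q_6) forces q_2 = True.
All clauses satisfied.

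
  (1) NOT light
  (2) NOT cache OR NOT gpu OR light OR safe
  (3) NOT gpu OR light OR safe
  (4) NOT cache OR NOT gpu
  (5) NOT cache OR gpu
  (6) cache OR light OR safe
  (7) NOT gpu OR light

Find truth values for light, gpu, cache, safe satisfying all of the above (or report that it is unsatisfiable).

Unit clause (NOT light) forces light = False.
In (NOT gpu OR light) only NOT gpu is left, so gpu = False.
In (NOT cache OR gpu) only NOT cache is left, so cache = False.
In (cache OR light OR safe) only safe is left, so safe = True.
Check each clause:
  (NOT light): NOT light holds.
  (NOT cache OR NOT gpu OR light OR safe): NOT cache holds.
  (NOT gpu OR light OR safe): NOT gpu holds.
  (NOT cache OR NOT gpu): NOT cache holds.
  (NOT cache OR gpu): NOT cache holds.
  (cache OR light OR safe): safe holds.
  (NOT gpu OR light): NOT gpu holds.
All clauses satisfied.

light = False; gpu = False; cache = False; safe = True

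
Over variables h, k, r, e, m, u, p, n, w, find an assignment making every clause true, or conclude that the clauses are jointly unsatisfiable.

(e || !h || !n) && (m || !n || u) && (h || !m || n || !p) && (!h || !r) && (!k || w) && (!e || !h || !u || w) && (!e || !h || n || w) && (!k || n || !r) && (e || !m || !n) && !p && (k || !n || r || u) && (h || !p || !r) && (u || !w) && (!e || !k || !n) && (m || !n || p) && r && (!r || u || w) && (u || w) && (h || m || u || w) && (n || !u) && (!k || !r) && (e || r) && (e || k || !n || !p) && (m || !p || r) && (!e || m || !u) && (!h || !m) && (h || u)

h = False; k = False; r = True; e = True; m = True; u = True; p = False; n = True; w = True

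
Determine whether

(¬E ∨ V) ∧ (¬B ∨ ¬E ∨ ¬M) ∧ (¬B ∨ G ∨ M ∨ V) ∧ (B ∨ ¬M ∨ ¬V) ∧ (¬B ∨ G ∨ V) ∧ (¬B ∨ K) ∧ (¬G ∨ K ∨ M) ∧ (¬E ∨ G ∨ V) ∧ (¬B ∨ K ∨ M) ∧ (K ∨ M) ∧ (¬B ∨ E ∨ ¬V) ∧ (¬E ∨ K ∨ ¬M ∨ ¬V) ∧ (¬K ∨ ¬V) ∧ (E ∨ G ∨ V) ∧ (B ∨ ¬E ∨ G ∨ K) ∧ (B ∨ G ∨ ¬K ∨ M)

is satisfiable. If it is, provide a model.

Set M = True.
Try V = True:
  (B ∨ ¬M ∨ ¬V) forces B = True.
  (¬B ∨ ¬E ∨ ¬M) forces E = False.
  clause (¬B ∨ E ∨ ¬V) is falsified — backtrack.
So V = False.
  then (¬E ∨ V) forces E = False.
  then (E ∨ G ∨ V) forces G = True.
Set K = True.
Set B = False.
All clauses satisfied.

M = True, V = False, E = False, K = True, B = False, G = True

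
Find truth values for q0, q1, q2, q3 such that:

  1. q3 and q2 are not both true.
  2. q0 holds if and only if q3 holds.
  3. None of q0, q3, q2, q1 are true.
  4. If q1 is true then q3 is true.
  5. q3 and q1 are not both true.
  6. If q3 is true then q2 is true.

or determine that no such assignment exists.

q0 = False, q1 = False, q2 = False, q3 = False

  (1) q3=F, q2=F — not both ✓
  (2) q0=F, q3=F — same ✓
  (3) {q0, q3, q2, q1}: 0 true — none ✓
  (4) q1=F ⇒ q3: vacuous ✓
  (5) q3=F, q1=F — not both ✓
  (6) q3=F ⇒ q2: vacuous ✓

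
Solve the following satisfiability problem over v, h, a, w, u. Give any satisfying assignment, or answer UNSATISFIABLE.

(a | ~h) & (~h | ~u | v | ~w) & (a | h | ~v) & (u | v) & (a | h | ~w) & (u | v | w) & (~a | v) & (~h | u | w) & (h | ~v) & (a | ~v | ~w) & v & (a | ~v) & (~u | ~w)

v = True, h = True, a = True, w = True, u = False

Unit clause (v) forces v = True.
In (a | ~v) only a is left, so a = True.
In (h | ~v) only h is left, so h = True.
Set w = True.
  then (~u | ~w) forces u = False.
All clauses satisfied.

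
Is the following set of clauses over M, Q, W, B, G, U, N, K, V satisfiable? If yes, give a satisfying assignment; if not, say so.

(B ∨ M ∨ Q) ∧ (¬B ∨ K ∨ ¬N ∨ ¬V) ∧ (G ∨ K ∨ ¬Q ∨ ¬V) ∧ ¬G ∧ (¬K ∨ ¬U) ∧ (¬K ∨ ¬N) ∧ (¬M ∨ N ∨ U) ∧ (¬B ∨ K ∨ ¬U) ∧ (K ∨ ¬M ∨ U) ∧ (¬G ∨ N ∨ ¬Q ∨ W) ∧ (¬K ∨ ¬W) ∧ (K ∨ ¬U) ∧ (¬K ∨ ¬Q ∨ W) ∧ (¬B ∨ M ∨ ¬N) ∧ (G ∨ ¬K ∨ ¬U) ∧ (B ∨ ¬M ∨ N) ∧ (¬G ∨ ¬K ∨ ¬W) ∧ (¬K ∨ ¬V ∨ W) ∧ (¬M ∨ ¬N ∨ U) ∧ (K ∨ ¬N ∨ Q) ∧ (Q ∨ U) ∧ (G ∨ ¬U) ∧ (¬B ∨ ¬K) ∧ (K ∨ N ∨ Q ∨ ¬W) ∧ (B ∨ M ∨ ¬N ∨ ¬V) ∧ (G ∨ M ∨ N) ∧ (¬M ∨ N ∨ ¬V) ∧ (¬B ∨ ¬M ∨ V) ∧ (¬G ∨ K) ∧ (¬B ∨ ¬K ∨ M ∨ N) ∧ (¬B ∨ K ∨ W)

M: False, Q: True, W: True, B: False, G: False, U: False, N: True, K: False, V: False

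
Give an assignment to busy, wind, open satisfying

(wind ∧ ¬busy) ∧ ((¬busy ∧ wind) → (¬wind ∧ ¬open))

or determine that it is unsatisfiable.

Case wind = True: the formula simplifies to ¬busy ∧ busy.
  busy = True: the conjunct ¬busy is False.
  busy = False: the conjunct busy is False.
Case wind = False: the conjunct wind is False.
Both cases fail — unsatisfiable.

UNSATISFIABLE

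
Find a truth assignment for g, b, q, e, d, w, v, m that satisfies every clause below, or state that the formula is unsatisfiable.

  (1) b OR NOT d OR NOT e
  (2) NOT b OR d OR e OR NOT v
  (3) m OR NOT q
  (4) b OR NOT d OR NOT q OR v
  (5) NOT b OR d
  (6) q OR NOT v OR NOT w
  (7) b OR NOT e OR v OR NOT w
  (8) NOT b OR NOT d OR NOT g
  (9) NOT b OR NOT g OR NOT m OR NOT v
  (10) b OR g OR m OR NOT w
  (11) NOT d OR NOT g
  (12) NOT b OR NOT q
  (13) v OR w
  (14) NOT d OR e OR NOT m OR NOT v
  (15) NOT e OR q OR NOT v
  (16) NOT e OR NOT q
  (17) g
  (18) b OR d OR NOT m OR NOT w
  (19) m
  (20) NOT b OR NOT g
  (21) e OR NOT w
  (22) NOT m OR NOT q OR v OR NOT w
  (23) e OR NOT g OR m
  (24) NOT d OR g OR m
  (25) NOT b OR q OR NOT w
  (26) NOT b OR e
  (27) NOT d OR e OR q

g=T; b=F; q=T; e=F; d=F; w=F; v=T; m=T

Unit clause (g) forces g = True.
Unit clause (m) forces m = True.
In (NOT b OR NOT g) only NOT b is left, so b = False.
In (NOT d OR NOT g) only NOT d is left, so d = False.
In (b OR d OR NOT m OR NOT w) only NOT w is left, so w = False.
In (v OR w) only v is left, so v = True.
Set q = True.
  then (NOT e OR NOT q) forces e = False.
All clauses satisfied.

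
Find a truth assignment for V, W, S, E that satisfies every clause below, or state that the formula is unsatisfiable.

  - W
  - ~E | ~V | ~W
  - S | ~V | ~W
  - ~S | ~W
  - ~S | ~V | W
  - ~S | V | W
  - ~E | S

V = False, W = True, S = False, E = False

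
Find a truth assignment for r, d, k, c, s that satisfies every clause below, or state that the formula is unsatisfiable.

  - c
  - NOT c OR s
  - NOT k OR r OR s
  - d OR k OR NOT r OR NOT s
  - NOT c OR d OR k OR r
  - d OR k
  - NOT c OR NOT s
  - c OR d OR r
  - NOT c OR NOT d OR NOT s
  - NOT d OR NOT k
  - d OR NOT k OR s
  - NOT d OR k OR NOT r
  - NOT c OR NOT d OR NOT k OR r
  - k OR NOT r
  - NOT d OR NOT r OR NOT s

Unsatisfiable

Case c = True:
  (NOT c OR s) forces s = True.
  Clause (NOT c OR NOT s) is falsified — contradiction.
Case c = False:
  Clause (c) is falsified — contradiction.
Both cases fail, so the formula is unsatisfiable.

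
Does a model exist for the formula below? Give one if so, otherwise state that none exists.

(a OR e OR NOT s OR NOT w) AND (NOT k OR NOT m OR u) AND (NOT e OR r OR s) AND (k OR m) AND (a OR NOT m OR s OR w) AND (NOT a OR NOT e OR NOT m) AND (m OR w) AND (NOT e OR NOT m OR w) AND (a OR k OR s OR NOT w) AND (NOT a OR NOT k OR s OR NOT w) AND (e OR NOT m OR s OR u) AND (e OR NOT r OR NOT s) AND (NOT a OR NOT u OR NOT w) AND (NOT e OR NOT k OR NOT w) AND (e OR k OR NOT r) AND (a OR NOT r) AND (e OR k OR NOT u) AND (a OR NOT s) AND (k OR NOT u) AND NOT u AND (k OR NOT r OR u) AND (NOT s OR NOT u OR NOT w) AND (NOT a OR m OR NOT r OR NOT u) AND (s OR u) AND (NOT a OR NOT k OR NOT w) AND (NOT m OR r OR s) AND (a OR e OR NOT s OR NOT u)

Unit clause (NOT u) forces u = False.
In (s OR u) only s is left, so s = True.
In (a OR NOT s) only a is left, so a = True.
Set r = False.
Try k = True:
  (NOT k OR NOT m OR u) forces m = False.
  (m OR w) forces w = True.
  clause (NOT a OR NOT k OR NOT w) is falsified — backtrack.
So k = False.
  then (k OR m) forces m = True.
  then (NOT a OR NOT e OR NOT m) forces e = False.
Set w = True.
All clauses satisfied.

r = False; k = False; w = True; u = False; e = False; m = True; a = True; s = True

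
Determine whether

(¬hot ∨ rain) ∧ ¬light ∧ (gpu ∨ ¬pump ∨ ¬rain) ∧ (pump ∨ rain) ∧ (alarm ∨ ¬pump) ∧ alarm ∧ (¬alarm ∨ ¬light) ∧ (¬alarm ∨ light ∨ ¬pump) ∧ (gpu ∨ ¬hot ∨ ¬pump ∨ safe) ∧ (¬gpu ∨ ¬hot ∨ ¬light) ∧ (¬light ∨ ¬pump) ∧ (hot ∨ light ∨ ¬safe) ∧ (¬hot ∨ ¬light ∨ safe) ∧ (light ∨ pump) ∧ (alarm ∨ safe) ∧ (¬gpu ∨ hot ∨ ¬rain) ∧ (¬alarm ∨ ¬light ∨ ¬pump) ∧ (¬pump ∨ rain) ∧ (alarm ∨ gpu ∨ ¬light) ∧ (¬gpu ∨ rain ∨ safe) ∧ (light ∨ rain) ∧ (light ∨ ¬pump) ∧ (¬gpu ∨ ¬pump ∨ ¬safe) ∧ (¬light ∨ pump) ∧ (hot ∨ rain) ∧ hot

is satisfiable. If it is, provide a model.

Unsatisfiable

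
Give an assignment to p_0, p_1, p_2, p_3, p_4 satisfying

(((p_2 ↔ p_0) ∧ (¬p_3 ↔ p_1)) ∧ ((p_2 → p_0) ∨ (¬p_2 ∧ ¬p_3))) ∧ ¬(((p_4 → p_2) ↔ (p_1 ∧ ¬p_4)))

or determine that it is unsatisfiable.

p_0=T, p_1=F, p_2=T, p_3=T, p_4=T

  ((p_2 ↔ p_0) ∧ (¬p_3 ↔ p_1)) ∧ ((p_2 → p_0) ∨ (¬p_2 ∧ ¬p_3)) = True
    (p_2 ↔ p_0) ∧ (¬p_3 ↔ p_1) = True
      p_2 ↔ p_0 = True
      ¬p_3 ↔ p_1 = True
        ¬p_3 = False
    (p_2 → p_0) ∨ (¬p_2 ∧ ¬p_3) = True
      p_2 → p_0 = True
      ¬p_2 ∧ ¬p_3 = False
        ¬p_2 = False
        ¬p_3 = False
  ¬(((p_4 → p_2) ↔ (p_1 ∧ ¬p_4))) = True
    (p_4 → p_2) ↔ (p_1 ∧ ¬p_4) = False
      p_4 → p_2 = True
      p_1 ∧ ¬p_4 = False
        ¬p_4 = False
Both conjuncts True, so the formula holds.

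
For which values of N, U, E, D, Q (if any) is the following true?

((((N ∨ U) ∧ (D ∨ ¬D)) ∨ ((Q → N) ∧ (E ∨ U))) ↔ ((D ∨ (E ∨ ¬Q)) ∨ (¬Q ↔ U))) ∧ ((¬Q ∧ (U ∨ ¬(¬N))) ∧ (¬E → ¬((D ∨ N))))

N = True; U = True; E = True; D = True; Q = False

  (((N ∨ U) ∧ (D ∨ ¬D)) ∨ ((Q → N) ∧ (E ∨ U))) ↔ ((D ∨ (E ∨ ¬Q)) ∨ (¬Q ↔ U)) = True
    ((N ∨ U) ∧ (D ∨ ¬D)) ∨ ((Q → N) ∧ (E ∨ U)) = True
      (N ∨ U) ∧ (D ∨ ¬D) = True
        N ∨ U = True
        D ∨ ¬D = True
          ¬D = False
      (Q → N) ∧ (E ∨ U) = True
        Q → N = True
        E ∨ U = True
    (D ∨ (E ∨ ¬Q)) ∨ (¬Q ↔ U) = True
      D ∨ (E ∨ ¬Q) = True
        E ∨ ¬Q = True
          ¬Q = True
      ¬Q ↔ U = True
        ¬Q = True
  (¬Q ∧ (U ∨ ¬(¬N))) ∧ (¬E → ¬((D ∨ N))) = True
    ¬Q ∧ (U ∨ ¬(¬N)) = True
      ¬Q = True
      U ∨ ¬(¬N) = True
        ¬(¬N) = True
          ¬N = False
    ¬E → ¬((D ∨ N)) = True
      ¬E = False
      ¬((D ∨ N)) = False
        D ∨ N = True
Both conjuncts True, so the formula holds.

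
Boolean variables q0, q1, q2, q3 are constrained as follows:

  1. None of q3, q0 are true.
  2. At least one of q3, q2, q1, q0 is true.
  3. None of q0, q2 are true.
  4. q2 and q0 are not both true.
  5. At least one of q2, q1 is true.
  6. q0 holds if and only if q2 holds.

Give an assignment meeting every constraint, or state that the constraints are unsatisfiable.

q0: False; q1: True; q2: False; q3: False

  (1) {q3, q0}: 0 true — none ✓
  (2) {q3, q2, q1, q0}: 1 true — at least one ✓
  (3) {q0, q2}: 0 true — none ✓
  (4) q2=F, q0=F — not both ✓
  (5) {q2, q1}: 1 true — at least one ✓
  (6) q0=F, q2=F — same ✓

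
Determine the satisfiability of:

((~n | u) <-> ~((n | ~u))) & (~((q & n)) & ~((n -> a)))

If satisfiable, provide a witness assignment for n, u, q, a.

n: True, u: False, q: False, a: False

  (~n | u) <-> ~((n | ~u)) = True
    ~n | u = False
      ~n = False
    ~((n | ~u)) = False
      n | ~u = True
        ~u = True
  ~((q & n)) & ~((n -> a)) = True
    ~((q & n)) = True
      q & n = False
    ~((n -> a)) = True
      n -> a = False
Both conjuncts True, so the formula holds.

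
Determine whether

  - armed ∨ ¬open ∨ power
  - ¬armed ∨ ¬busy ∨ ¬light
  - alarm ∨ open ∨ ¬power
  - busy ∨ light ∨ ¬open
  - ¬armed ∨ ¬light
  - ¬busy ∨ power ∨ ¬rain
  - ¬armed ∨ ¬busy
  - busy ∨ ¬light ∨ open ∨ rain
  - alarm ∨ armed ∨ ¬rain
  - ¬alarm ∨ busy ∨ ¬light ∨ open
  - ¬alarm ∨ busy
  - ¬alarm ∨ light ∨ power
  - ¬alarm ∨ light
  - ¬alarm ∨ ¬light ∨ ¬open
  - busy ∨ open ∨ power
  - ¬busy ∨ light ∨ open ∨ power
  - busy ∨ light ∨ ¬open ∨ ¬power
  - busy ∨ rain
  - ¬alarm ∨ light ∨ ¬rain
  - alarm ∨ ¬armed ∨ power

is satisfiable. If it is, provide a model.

open=T; armed=F; alarm=F; busy=T; power=T; rain=F; light=F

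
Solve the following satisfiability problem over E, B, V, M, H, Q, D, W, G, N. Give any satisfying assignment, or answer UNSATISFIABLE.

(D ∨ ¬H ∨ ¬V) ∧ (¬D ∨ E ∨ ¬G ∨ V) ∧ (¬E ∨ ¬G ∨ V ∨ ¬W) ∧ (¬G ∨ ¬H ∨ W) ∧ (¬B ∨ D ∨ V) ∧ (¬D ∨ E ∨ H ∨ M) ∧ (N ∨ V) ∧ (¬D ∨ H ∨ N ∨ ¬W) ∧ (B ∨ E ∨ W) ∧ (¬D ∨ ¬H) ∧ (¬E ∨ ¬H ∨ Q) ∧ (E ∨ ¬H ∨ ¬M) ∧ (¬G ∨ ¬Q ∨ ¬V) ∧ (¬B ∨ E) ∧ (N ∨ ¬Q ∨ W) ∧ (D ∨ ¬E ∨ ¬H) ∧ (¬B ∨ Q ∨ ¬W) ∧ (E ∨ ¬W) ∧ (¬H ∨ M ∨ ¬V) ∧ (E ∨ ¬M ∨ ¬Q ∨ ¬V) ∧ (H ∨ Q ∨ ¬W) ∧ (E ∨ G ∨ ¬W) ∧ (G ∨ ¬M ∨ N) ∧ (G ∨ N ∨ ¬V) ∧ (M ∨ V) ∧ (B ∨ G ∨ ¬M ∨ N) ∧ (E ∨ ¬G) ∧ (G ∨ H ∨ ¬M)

Try E = False:
  (¬B ∨ E) forces B = False.
  (B ∨ E ∨ W) forces W = True.
  clause (E ∨ ¬W) is falsified — backtrack.
So E = True.
Set B = True.
Set V = True.
Set M = True.
Set H = False.
  then (G ∨ H ∨ ¬M) forces G = True.
  then (¬G ∨ ¬Q ∨ ¬V) forces Q = False.
  then (¬B ∨ Q ∨ ¬W) forces W = False.
Set D = False.
Set N = True.
All clauses satisfied.

E: True, B: True, V: True, M: True, H: False, Q: False, D: False, W: False, G: True, N: True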